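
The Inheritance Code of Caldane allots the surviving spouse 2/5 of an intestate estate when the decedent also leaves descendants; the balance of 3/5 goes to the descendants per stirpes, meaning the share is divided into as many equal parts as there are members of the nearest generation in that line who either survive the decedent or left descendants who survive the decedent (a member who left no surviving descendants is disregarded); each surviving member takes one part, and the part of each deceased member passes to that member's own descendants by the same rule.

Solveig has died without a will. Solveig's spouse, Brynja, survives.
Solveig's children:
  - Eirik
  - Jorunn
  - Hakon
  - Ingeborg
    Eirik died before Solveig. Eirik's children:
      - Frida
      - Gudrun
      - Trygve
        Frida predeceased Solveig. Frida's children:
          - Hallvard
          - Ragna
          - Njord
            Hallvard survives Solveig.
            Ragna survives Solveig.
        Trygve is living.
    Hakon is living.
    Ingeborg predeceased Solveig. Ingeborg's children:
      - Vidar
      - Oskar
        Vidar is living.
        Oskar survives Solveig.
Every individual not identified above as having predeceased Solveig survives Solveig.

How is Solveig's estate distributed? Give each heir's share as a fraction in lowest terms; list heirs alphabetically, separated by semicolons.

Brynja 2/5; Gudrun 1/20; Hakon 3/20; Hallvard 1/60; Jorunn 3/20; Njord 1/60; Oskar 3/40; Ragna 1/60; Trygve 1/20; Vidar 3/40

Brynja, as surviving spouse, takes 2/5.
The remaining 3/5 passes to Solveig's descendants per stirpes.
The 3/5 is divided into 4 equal shares of 3/20 among Eirik, Jorunn, Hakon, Ingeborg.
Eirik predeceased; the 3/20 allotted to Eirik's branch passes to Eirik's issue by representation.
The 3/20 is divided into 3 equal shares of 1/20 among Frida, Gudrun, Trygve.
Frida predeceased; the 1/20 allotted to Frida's branch passes to Frida's issue by representation.
The 1/20 is divided into 3 equal shares of 1/60 among Hallvard, Ragna, Njord.
Hallvard is living and takes 1/60.
Ragna is living and takes 1/60.
Njord is living and takes 1/60.
Gudrun is living and takes 1/20.
Trygve is living and takes 1/20.
Jorunn is living and takes 3/20.
Hakon is living and takes 3/20.
Ingeborg predeceased; the 3/20 allotted to Ingeborg's branch passes to Ingeborg's issue by representation.
The 3/20 is divided into 2 equal shares of 3/40 among Vidar, Oskar.
Vidar is living and takes 3/40.
Oskar is living and takes 3/40.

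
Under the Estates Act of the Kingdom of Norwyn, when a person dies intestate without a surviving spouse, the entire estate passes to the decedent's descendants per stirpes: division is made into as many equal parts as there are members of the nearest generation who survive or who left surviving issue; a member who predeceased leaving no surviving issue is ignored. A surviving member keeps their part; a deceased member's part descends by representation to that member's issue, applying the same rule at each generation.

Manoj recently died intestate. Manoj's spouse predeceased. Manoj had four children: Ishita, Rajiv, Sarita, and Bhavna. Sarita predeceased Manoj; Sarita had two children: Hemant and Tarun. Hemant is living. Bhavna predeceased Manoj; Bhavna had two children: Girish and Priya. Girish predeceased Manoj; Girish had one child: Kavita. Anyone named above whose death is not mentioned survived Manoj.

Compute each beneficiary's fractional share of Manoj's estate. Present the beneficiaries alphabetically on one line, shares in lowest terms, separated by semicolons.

There is no surviving spouse, so the entire estate passes to Manoj's descendants per stirpes.
The estate is divided into 4 equal shares of 1/4 among Ishita, Rajiv, Sarita, Bhavna.
Ishita is living and takes 1/4.
Rajiv is living and takes 1/4.
Sarita predeceased; the 1/4 allotted to Sarita's branch passes to Sarita's issue by representation.
The 1/4 is divided into 2 equal shares of 1/8 among Hemant, Tarun.
Hemant is living and takes 1/8.
Tarun is living and takes 1/8.
Bhavna predeceased; the 1/4 allotted to Bhavna's branch passes to Bhavna's issue by representation.
The 1/4 is divided into 2 equal shares of 1/8 among Girish, Priya.
Girish predeceased; the 1/8 allotted to Girish's branch passes to Girish's issue by representation.
Kavita is the sole taker at this level and receives the full 1/8.
Priya is living and takes 1/8.

Hemant 1/8; Ishita 1/4; Kavita 1/8; Priya 1/8; Rajiv 1/4; Tarun 1/8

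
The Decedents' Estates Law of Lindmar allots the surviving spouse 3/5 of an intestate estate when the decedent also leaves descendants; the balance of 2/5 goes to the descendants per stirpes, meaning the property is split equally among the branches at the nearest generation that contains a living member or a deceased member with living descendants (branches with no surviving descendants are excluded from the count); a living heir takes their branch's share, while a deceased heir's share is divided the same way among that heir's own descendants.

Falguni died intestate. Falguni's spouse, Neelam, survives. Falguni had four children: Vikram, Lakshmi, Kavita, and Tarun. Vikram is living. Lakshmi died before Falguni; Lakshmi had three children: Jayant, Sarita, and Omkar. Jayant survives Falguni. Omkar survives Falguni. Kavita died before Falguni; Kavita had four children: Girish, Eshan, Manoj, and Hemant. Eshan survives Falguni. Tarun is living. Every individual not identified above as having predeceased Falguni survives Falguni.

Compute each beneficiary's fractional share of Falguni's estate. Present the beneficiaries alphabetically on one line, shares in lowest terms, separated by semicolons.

Eshan 1/40; Girish 1/40; Hemant 1/40; Jayant 1/30; Manoj 1/40; Neelam 3/5; Omkar 1/30; Sarita 1/30; Tarun 1/10; Vikram 1/10

Neelam, as surviving spouse, takes 3/5.
The remaining 2/5 passes to Falguni's descendants per stirpes.
The 2/5 is divided into 4 equal shares of 1/10 among Vikram, Lakshmi, Kavita, Tarun.
Vikram is living and takes 1/10.
Lakshmi predeceased; the 1/10 allotted to Lakshmi's branch passes to Lakshmi's issue by representation.
The 1/10 is divided into 3 equal shares of 1/30 among Jayant, Sarita, Omkar.
Jayant is living and takes 1/30.
Sarita is living and takes 1/30.
Omkar is living and takes 1/30.
Kavita predeceased; the 1/10 allotted to Kavita's branch passes to Kavita's issue by representation.
The 1/10 is divided into 4 equal shares of 1/40 among Girish, Eshan, Manoj, Hemant.
Girish is living and takes 1/40.
Eshan is living and takes 1/40.
Manoj is living and takes 1/40.
Hemant is living and takes 1/40.
Tarun is living and takes 1/10.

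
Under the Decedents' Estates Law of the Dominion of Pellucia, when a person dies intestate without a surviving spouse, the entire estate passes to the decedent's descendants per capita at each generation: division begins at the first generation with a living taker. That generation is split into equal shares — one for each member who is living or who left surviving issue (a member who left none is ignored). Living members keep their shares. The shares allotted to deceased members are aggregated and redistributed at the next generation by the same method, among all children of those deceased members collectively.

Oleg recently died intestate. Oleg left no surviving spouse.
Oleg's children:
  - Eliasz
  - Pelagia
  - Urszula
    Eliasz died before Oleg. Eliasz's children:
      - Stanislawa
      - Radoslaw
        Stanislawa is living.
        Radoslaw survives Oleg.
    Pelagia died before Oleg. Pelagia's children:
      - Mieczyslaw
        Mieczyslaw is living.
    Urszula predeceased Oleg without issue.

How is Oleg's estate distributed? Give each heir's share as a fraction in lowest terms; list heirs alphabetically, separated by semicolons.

There is no surviving spouse, so the entire estate passes to Oleg's descendants per capita at each generation.
No one at generation 1 (Eliasz, Pelagia) is living; moving to the next generation.
At generation 2 (Stanislawa, Radoslaw, Mieczyslaw) there are 3 shares of (1)/3 = 1/3 each.
Living: Stanislawa, Radoslaw, and Mieczyslaw — each takes 1/3.

Mieczyslaw 1/3; Radoslaw 1/3; Stanislawa 1/3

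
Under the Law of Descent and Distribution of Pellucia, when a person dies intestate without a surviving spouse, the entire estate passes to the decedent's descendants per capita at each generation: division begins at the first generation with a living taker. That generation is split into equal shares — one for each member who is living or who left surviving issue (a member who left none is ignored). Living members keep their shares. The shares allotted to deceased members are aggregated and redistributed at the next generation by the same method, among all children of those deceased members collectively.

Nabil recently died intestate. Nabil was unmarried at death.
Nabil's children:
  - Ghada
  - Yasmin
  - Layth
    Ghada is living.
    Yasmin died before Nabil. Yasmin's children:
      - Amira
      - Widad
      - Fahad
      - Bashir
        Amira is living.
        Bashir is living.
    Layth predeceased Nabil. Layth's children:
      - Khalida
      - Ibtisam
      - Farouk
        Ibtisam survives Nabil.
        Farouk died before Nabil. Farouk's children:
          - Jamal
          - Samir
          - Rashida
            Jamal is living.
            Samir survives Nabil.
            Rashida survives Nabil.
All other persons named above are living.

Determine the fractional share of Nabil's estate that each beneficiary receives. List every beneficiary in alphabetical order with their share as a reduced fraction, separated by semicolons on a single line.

There is no surviving spouse, so the entire estate passes to Nabil's descendants per capita at each generation.
At generation 1 (Ghada, Yasmin, Layth) there are 3 shares of (1)/3 = 1/3 each.
Living: Ghada — each takes 1/3.
Deceased: Yasmin and Layth. Their combined 2/3 is pooled and carried to generation 2.
At generation 2 (Amira, Widad, Fahad, Bashir, Khalida, Ibtisam, Farouk) there are 7 shares of (2/3)/7 = 2/21 each.
Living: Amira, Widad, Fahad, Bashir, Khalida, and Ibtisam — each takes 2/21.
Deceased: Farouk. That 2/21 share is carried to generation 3.
At generation 3 (Jamal, Samir, Rashida) there are 3 shares of (2/21)/3 = 2/63 each.
Living: Jamal, Samir, and Rashida — each takes 2/63.

Amira 2/21; Bashir 2/21; Fahad 2/21; Ghada 1/3; Ibtisam 2/21; Jamal 2/63; Khalida 2/21; Rashida 2/63; Samir 2/63; Widad 2/21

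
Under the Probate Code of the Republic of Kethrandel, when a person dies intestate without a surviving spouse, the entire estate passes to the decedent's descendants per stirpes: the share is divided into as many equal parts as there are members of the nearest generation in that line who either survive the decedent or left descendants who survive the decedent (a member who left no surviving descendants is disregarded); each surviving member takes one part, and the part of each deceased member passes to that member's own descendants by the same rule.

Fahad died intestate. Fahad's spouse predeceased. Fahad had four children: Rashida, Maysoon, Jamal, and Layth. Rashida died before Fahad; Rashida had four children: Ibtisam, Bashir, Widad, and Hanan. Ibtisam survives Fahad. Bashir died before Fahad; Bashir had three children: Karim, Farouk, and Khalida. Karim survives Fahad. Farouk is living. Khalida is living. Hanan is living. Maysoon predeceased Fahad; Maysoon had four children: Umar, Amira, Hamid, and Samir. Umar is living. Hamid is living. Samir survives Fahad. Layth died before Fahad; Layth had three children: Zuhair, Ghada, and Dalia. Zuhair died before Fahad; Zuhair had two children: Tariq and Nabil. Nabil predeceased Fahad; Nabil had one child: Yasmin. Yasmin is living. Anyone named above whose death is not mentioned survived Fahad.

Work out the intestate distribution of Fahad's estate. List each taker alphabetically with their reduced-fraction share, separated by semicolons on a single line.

Amira 1/16; Dalia 1/12; Farouk 1/48; Ghada 1/12; Hamid 1/16; Hanan 1/16; Ibtisam 1/16; Jamal 1/4; Karim 1/48; Khalida 1/48; Samir 1/16; Tariq 1/24; Umar 1/16; Widad 1/16; Yasmin 1/24

There is no surviving spouse, so the entire estate passes to Fahad's descendants per stirpes.
The estate is divided into 4 equal shares of 1/4 among Rashida, Maysoon, Jamal, Layth.
Rashida predeceased; the 1/4 allotted to Rashida's branch passes to Rashida's issue by representation.
The 1/4 is divided into 4 equal shares of 1/16 among Ibtisam, Bashir, Widad, Hanan.
Ibtisam is living and takes 1/16.
Bashir predeceased; the 1/16 allotted to Bashir's branch passes to Bashir's issue by representation.
The 1/16 is divided into 3 equal shares of 1/48 among Karim, Farouk, Khalida.
Karim is living and takes 1/48.
Farouk is living and takes 1/48.
Khalida is living and takes 1/48.
Widad is living and takes 1/16.
Hanan is living and takes 1/16.
Maysoon predeceased; the 1/4 allotted to Maysoon's branch passes to Maysoon's issue by representation.
The 1/4 is divided into 4 equal shares of 1/16 among Umar, Amira, Hamid, Samir.
Umar is living and takes 1/16.
Amira is living and takes 1/16.
Hamid is living and takes 1/16.
Samir is living and takes 1/16.
Jamal is living and takes 1/4.
Layth predeceased; the 1/4 allotted to Layth's branch passes to Layth's issue by representation.
The 1/4 is divided into 3 equal shares of 1/12 among Zuhair, Ghada, Dalia.
Zuhair predeceased; the 1/12 allotted to Zuhair's branch passes to Zuhair's issue by representation.
The 1/12 is divided into 2 equal shares of 1/24 among Tariq, Nabil.
Tariq is living and takes 1/24.
Nabil predeceased; the 1/24 allotted to Nabil's branch passes to Nabil's issue by representation.
Yasmin is the sole taker at this level and receives the full 1/24.
Ghada is living and takes 1/12.
Dalia is living and takes 1/12.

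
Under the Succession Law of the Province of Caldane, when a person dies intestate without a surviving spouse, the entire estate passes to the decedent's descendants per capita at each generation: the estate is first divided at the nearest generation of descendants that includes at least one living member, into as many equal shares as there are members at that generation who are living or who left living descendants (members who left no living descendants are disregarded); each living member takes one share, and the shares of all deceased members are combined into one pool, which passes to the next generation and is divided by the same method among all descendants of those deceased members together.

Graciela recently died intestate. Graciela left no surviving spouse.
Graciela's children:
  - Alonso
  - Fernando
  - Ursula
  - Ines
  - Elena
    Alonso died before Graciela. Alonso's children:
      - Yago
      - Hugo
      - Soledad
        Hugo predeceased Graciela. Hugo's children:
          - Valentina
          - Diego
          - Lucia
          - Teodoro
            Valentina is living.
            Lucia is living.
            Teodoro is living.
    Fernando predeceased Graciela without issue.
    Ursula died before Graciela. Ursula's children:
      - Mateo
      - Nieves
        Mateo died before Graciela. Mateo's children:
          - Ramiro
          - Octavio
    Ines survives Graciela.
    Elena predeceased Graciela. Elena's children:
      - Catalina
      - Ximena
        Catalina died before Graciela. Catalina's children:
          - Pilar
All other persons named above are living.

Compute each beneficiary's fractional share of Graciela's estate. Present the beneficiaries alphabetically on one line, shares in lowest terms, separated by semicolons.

Diego 9/196; Ines 1/4; Lucia 9/196; Nieves 3/28; Octavio 9/196; Pilar 9/196; Ramiro 9/196; Soledad 3/28; Teodoro 9/196; Valentina 9/196; Ximena 3/28; Yago 3/28

There is no surviving spouse, so the entire estate passes to Graciela's descendants per capita at each generation.
At generation 1 (Alonso, Ursula, Ines, Elena) there are 4 shares of (1)/4 = 1/4 each.
Living: Ines — each takes 1/4.
Deceased: Alonso, Ursula, and Elena. Their combined 3/4 is pooled and carried to generation 2.
At generation 2 (Yago, Hugo, Soledad, Mateo, Nieves, Catalina, Ximena) there are 7 shares of (3/4)/7 = 3/28 each.
Living: Yago, Soledad, Nieves, and Ximena — each takes 3/28.
Deceased: Hugo, Mateo, and Catalina. Their combined 9/28 is pooled and carried to generation 3.
At generation 3 (Valentina, Diego, Lucia, Teodoro, Ramiro, Octavio, Pilar) there are 7 shares of (9/28)/7 = 9/196 each.
Living: Valentina, Diego, Lucia, Teodoro, Ramiro, Octavio, and Pilar — each takes 9/196.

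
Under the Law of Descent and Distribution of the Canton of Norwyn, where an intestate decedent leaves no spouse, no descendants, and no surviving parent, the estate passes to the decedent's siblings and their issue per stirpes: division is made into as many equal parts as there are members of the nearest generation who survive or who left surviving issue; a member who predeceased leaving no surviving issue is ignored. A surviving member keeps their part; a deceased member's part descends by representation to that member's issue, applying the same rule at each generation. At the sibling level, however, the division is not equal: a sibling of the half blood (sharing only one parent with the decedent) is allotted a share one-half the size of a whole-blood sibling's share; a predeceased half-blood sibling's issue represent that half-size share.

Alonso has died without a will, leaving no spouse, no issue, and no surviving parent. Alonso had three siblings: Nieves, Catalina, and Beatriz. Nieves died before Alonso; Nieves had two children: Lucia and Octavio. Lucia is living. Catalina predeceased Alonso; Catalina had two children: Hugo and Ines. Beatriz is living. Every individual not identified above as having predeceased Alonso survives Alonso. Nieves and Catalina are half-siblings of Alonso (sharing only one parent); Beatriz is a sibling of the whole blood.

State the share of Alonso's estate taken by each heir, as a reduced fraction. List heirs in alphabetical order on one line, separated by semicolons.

Beatriz 1/2; Hugo 1/8; Ines 1/8; Lucia 1/8; Octavio 1/8

No spouse, descendants, or parent survives, so the estate passes to Alonso's siblings per stirpes.
Half-blood siblings count for one-half the weight of whole-blood siblings at the initial division.
Dividing 1 in proportion to weights (total weight 2): Nieves (weight 1/2) → 1/4; Catalina (weight 1/2) → 1/4; Beatriz (weight 1) → 1/2.
Nieves predeceased; the 1/4 allotted to Nieves's branch passes to Nieves's issue by representation.
The 1/4 is divided into 2 equal shares of 1/8 among Lucia, Octavio.
Lucia is living and takes 1/8.
Octavio is living and takes 1/8.
Catalina predeceased; the 1/4 allotted to Catalina's branch passes to Catalina's issue by representation.
The 1/4 is divided into 2 equal shares of 1/8 among Hugo, Ines.
Hugo is living and takes 1/8.
Ines is living and takes 1/8.
Beatriz is living and takes 1/2.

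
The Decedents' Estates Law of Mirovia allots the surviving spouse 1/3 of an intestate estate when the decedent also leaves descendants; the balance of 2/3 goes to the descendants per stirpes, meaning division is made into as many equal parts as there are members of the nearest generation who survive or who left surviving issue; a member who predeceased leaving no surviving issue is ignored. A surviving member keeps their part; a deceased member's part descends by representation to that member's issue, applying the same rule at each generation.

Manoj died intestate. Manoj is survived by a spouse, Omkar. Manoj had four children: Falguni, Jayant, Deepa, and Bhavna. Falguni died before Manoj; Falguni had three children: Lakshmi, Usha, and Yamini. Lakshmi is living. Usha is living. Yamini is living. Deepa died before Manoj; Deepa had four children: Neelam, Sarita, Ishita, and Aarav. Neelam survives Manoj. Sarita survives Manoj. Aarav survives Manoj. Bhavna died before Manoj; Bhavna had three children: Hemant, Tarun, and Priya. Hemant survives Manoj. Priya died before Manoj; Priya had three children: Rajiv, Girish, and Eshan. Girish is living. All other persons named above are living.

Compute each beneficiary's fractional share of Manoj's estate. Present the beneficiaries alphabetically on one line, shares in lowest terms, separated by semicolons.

Omkar, as surviving spouse, takes 1/3.
The remaining 2/3 passes to Manoj's descendants per stirpes.
The 2/3 is divided into 4 equal shares of 1/6 among Falguni, Jayant, Deepa, Bhavna.
Falguni predeceased; the 1/6 allotted to Falguni's branch passes to Falguni's issue by representation.
The 1/6 is divided into 3 equal shares of 1/18 among Lakshmi, Usha, Yamini.
Lakshmi is living and takes 1/18.
Usha is living and takes 1/18.
Yamini is living and takes 1/18.
Jayant is living and takes 1/6.
Deepa predeceased; the 1/6 allotted to Deepa's branch passes to Deepa's issue by representation.
The 1/6 is divided into 4 equal shares of 1/24 among Neelam, Sarita, Ishita, Aarav.
Neelam is living and takes 1/24.
Sarita is living and takes 1/24.
Ishita is living and takes 1/24.
Aarav is living and takes 1/24.
Bhavna predeceased; the 1/6 allotted to Bhavna's branch passes to Bhavna's issue by representation.
The 1/6 is divided into 3 equal shares of 1/18 among Hemant, Tarun, Priya.
Hemant is living and takes 1/18.
Tarun is living and takes 1/18.
Priya predeceased; the 1/18 allotted to Priya's branch passes to Priya's issue by representation.
The 1/18 is divided into 3 equal shares of 1/54 among Rajiv, Girish, Eshan.
Rajiv is living and takes 1/54.
Girish is living and takes 1/54.
Eshan is living and takes 1/54.

Aarav 1/24; Eshan 1/54; Girish 1/54; Hemant 1/18; Ishita 1/24; Jayant 1/6; Lakshmi 1/18; Neelam 1/24; Omkar 1/3; Rajiv 1/54; Sarita 1/24; Tarun 1/18; Usha 1/18; Yamini 1/18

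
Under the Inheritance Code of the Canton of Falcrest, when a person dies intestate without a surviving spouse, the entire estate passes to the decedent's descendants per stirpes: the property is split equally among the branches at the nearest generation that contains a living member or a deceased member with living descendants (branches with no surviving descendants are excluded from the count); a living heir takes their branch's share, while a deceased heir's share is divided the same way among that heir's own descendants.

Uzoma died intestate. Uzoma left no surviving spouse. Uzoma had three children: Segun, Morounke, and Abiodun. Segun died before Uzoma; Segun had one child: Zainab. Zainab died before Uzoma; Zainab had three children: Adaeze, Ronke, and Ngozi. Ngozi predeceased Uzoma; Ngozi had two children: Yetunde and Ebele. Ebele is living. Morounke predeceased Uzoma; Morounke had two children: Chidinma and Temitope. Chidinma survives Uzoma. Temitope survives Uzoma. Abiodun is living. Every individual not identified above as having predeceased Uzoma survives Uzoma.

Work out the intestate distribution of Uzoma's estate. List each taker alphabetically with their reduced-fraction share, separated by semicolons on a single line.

Abiodun 1/3; Adaeze 1/9; Chidinma 1/6; Ebele 1/18; Ronke 1/9; Temitope 1/6; Yetunde 1/18

There is no surviving spouse, so the entire estate passes to Uzoma's descendants per stirpes.
The estate is divided into 3 equal shares of 1/3 among Segun, Morounke, Abiodun.
Segun predeceased; the 1/3 allotted to Segun's branch passes to Segun's issue by representation.
Zainab's line is the sole branch at this level, so the full 1/3 passes to Zainab's issue by representation.
The 1/3 is divided into 3 equal shares of 1/9 among Adaeze, Ronke, Ngozi.
Adaeze is living and takes 1/9.
Ronke is living and takes 1/9.
Ngozi predeceased; the 1/9 allotted to Ngozi's branch passes to Ngozi's issue by representation.
The 1/9 is divided into 2 equal shares of 1/18 among Yetunde, Ebele.
Yetunde is living and takes 1/18.
Ebele is living and takes 1/18.
Morounke predeceased; the 1/3 allotted to Morounke's branch passes to Morounke's issue by representation.
The 1/3 is divided into 2 equal shares of 1/6 among Chidinma, Temitope.
Chidinma is living and takes 1/6.
Temitope is living and takes 1/6.
Abiodun is living and takes 1/3.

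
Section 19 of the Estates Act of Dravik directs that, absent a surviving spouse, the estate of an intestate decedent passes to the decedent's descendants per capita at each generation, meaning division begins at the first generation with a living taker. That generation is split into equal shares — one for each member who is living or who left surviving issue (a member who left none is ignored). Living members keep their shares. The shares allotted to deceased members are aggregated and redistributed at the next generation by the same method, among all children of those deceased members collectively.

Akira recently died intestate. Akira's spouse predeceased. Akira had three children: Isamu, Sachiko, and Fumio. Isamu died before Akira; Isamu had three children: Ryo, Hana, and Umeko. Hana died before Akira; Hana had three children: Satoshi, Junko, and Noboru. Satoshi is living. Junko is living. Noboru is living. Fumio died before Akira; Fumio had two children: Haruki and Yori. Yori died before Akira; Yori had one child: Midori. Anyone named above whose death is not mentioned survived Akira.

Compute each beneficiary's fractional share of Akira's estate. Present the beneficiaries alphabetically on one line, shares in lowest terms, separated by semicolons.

Haruki 2/15; Junko 1/15; Midori 1/15; Noboru 1/15; Ryo 2/15; Sachiko 1/3; Satoshi 1/15; Umeko 2/15

There is no surviving spouse, so the entire estate passes to Akira's descendants per capita at each generation.
At generation 1 (Isamu, Sachiko, Fumio) there are 3 shares of (1)/3 = 1/3 each.
Living: Sachiko — each takes 1/3.
Deceased: Isamu and Fumio. Their combined 2/3 is pooled and carried to generation 2.
At generation 2 (Ryo, Hana, Umeko, Haruki, Yori) there are 5 shares of (2/3)/5 = 2/15 each.
Living: Ryo, Umeko, and Haruki — each takes 2/15.
Deceased: Hana and Yori. Their combined 4/15 is pooled and carried to generation 3.
At generation 3 (Satoshi, Junko, Noboru, Midori) there are 4 shares of (4/15)/4 = 1/15 each.
Living: Satoshi, Junko, Noboru, and Midori — each takes 1/15.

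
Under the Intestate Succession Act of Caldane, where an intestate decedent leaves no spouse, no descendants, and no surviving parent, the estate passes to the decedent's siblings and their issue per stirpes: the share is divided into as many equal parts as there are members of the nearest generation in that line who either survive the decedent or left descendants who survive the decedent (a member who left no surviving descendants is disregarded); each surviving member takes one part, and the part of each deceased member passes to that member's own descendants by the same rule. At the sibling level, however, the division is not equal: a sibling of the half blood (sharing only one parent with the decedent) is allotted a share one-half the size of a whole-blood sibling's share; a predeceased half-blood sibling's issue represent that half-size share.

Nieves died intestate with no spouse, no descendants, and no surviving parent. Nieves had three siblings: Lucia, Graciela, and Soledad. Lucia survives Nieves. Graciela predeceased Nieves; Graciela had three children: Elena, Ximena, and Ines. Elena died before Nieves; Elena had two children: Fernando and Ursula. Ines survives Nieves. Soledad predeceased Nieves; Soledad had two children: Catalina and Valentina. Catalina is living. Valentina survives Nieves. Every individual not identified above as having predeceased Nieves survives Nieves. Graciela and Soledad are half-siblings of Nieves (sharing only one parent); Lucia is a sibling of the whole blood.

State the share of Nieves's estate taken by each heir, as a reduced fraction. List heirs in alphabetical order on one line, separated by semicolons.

No spouse, descendants, or parent survives, so the estate passes to Nieves's siblings per stirpes.
Half-blood siblings count for one-half the weight of whole-blood siblings at the initial division.
Dividing 1 in proportion to weights (total weight 2): Lucia (weight 1) → 1/2; Graciela (weight 1/2) → 1/4; Soledad (weight 1/2) → 1/4.
Lucia is living and takes 1/2.
Graciela predeceased; the 1/4 allotted to Graciela's branch passes to Graciela's issue by representation.
The 1/4 is divided into 3 equal shares of 1/12 among Elena, Ximena, Ines.
Elena predeceased; the 1/12 allotted to Elena's branch passes to Elena's issue by representation.
The 1/12 is divided into 2 equal shares of 1/24 among Fernando, Ursula.
Fernando is living and takes 1/24.
Ursula is living and takes 1/24.
Ximena is living and takes 1/12.
Ines is living and takes 1/12.
Soledad predeceased; the 1/4 allotted to Soledad's branch passes to Soledad's issue by representation.
The 1/4 is divided into 2 equal shares of 1/8 among Catalina, Valentina.
Catalina is living and takes 1/8.
Valentina is living and takes 1/8.

Catalina 1/8; Fernando 1/24; Ines 1/12; Lucia 1/2; Ursula 1/24; Valentina 1/8; Ximena 1/12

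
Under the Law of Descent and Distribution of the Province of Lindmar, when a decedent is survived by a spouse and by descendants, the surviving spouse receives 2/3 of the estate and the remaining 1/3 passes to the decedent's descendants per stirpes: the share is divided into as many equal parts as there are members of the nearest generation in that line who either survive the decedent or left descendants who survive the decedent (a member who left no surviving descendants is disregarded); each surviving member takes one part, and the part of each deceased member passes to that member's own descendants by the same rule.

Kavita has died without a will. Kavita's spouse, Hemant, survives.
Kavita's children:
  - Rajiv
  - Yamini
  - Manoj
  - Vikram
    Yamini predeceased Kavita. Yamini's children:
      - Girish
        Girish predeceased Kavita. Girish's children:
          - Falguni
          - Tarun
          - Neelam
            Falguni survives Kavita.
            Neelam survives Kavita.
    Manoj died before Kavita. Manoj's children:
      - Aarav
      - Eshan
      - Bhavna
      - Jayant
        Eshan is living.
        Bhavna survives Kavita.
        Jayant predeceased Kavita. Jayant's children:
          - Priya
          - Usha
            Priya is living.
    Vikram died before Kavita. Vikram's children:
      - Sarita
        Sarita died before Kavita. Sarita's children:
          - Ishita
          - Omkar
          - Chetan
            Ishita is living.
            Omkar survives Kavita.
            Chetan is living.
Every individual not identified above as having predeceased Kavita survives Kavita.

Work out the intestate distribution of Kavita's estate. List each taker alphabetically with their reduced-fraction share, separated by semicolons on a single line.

Aarav 1/48; Bhavna 1/48; Chetan 1/36; Eshan 1/48; Falguni 1/36; Hemant 2/3; Ishita 1/36; Neelam 1/36; Omkar 1/36; Priya 1/96; Rajiv 1/12; Tarun 1/36; Usha 1/96

Hemant, as surviving spouse, takes 2/3.
The remaining 1/3 passes to Kavita's descendants per stirpes.
The 1/3 is divided into 4 equal shares of 1/12 among Rajiv, Yamini, Manoj, Vikram.
Rajiv is living and takes 1/12.
Yamini predeceased; the 1/12 allotted to Yamini's branch passes to Yamini's issue by representation.
Girish's line is the sole branch at this level, so the full 1/12 passes to Girish's issue by representation.
The 1/12 is divided into 3 equal shares of 1/36 among Falguni, Tarun, Neelam.
Falguni is living and takes 1/36.
Tarun is living and takes 1/36.
Neelam is living and takes 1/36.
Manoj predeceased; the 1/12 allotted to Manoj's branch passes to Manoj's issue by representation.
The 1/12 is divided into 4 equal shares of 1/48 among Aarav, Eshan, Bhavna, Jayant.
Aarav is living and takes 1/48.
Eshan is living and takes 1/48.
Bhavna is living and takes 1/48.
Jayant predeceased; the 1/48 allotted to Jayant's branch passes to Jayant's issue by representation.
The 1/48 is divided into 2 equal shares of 1/96 among Priya, Usha.
Priya is living and takes 1/96.
Usha is living and takes 1/96.
Vikram predeceased; the 1/12 allotted to Vikram's branch passes to Vikram's issue by representation.
Sarita's line is the sole branch at this level, so the full 1/12 passes to Sarita's issue by representation.
The 1/12 is divided into 3 equal shares of 1/36 among Ishita, Omkar, Chetan.
Ishita is living and takes 1/36.
Omkar is living and takes 1/36.
Chetan is living and takes 1/36.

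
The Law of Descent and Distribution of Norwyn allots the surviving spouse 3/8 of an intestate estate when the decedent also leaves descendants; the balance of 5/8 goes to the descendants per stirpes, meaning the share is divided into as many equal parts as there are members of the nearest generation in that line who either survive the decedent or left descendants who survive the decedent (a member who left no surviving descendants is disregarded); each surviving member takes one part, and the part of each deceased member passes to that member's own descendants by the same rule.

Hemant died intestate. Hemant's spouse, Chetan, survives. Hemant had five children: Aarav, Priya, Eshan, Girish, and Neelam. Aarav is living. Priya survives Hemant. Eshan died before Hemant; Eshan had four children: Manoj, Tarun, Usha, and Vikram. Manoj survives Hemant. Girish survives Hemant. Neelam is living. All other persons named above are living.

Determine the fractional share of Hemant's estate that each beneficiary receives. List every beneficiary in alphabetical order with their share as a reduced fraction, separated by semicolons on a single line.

Aarav 1/8; Chetan 3/8; Girish 1/8; Manoj 1/32; Neelam 1/8; Priya 1/8; Tarun 1/32; Usha 1/32; Vikram 1/32

Chetan, as surviving spouse, takes 3/8.
The remaining 5/8 passes to Hemant's descendants per stirpes.
The 5/8 is divided into 5 equal shares of 1/8 among Aarav, Priya, Eshan, Girish, Neelam.
Aarav is living and takes 1/8.
Priya is living and takes 1/8.
Eshan predeceased; the 1/8 allotted to Eshan's branch passes to Eshan's issue by representation.
The 1/8 is divided into 4 equal shares of 1/32 among Manoj, Tarun, Usha, Vikram.
Manoj is living and takes 1/32.
Tarun is living and takes 1/32.
Usha is living and takes 1/32.
Vikram is living and takes 1/32.
Girish is living and takes 1/8.
Neelam is living and takes 1/8.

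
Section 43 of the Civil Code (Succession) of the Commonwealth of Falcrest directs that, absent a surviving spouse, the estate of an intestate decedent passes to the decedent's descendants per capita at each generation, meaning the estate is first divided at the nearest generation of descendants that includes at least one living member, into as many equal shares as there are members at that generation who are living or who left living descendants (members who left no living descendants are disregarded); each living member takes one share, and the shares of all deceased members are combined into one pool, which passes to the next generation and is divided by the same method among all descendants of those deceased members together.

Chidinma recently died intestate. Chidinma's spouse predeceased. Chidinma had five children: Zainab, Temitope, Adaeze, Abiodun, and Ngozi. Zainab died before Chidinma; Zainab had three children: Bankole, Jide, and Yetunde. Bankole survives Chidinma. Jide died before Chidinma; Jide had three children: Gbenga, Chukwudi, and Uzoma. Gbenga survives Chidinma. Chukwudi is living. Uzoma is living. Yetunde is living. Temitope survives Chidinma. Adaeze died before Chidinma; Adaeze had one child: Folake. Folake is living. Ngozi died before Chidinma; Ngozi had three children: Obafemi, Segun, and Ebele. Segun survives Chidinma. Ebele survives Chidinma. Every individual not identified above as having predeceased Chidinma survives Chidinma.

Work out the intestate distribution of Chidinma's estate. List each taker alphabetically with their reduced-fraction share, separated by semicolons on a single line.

There is no surviving spouse, so the entire estate passes to Chidinma's descendants per capita at each generation.
At generation 1 (Zainab, Temitope, Adaeze, Abiodun, Ngozi) there are 5 shares of (1)/5 = 1/5 each.
Living: Temitope and Abiodun — each takes 1/5.
Deceased: Zainab, Adaeze, and Ngozi. Their combined 3/5 is pooled and carried to generation 2.
At generation 2 (Bankole, Jide, Yetunde, Folake, Obafemi, Segun, Ebele) there are 7 shares of (3/5)/7 = 3/35 each.
Living: Bankole, Yetunde, Folake, Obafemi, Segun, and Ebele — each takes 3/35.
Deceased: Jide. That 3/35 share is carried to generation 3.
At generation 3 (Gbenga, Chukwudi, Uzoma) there are 3 shares of (3/35)/3 = 1/35 each.
Living: Gbenga, Chukwudi, and Uzoma — each takes 1/35.

Abiodun 1/5; Bankole 3/35; Chukwudi 1/35; Ebele 3/35; Folake 3/35; Gbenga 1/35; Obafemi 3/35; Segun 3/35; Temitope 1/5; Uzoma 1/35; Yetunde 3/35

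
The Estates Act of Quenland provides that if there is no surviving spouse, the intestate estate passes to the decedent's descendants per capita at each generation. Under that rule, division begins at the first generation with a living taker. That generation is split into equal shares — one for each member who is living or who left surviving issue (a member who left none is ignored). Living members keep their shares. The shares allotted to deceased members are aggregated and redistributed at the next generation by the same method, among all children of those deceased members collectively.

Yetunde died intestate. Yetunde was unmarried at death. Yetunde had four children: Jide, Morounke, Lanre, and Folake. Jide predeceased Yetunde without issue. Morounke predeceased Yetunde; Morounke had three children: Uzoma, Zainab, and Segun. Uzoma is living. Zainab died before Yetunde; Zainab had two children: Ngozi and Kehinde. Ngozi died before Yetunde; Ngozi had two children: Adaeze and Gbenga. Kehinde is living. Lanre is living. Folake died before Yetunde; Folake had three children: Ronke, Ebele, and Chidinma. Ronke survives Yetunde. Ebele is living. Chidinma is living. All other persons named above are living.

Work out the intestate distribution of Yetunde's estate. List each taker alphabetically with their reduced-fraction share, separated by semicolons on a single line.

Adaeze 1/36; Chidinma 1/9; Ebele 1/9; Gbenga 1/36; Kehinde 1/18; Lanre 1/3; Ronke 1/9; Segun 1/9; Uzoma 1/9

There is no surviving spouse, so the entire estate passes to Yetunde's descendants per capita at each generation.
At generation 1 (Morounke, Lanre, Folake) there are 3 shares of (1)/3 = 1/3 each.
Living: Lanre — each takes 1/3.
Deceased: Morounke and Folake. Their combined 2/3 is pooled and carried to generation 2.
At generation 2 (Uzoma, Zainab, Segun, Ronke, Ebele, Chidinma) there are 6 shares of (2/3)/6 = 1/9 each.
Living: Uzoma, Segun, Ronke, Ebele, and Chidinma — each takes 1/9.
Deceased: Zainab. That 1/9 share is carried to generation 3.
At generation 3 (Ngozi, Kehinde) there are 2 shares of (1/9)/2 = 1/18 each.
Living: Kehinde — each takes 1/18.
Deceased: Ngozi. That 1/18 share is carried to generation 4.
At generation 4 (Adaeze, Gbenga) there are 2 shares of (1/18)/2 = 1/36 each.
Living: Adaeze and Gbenga — each takes 1/36.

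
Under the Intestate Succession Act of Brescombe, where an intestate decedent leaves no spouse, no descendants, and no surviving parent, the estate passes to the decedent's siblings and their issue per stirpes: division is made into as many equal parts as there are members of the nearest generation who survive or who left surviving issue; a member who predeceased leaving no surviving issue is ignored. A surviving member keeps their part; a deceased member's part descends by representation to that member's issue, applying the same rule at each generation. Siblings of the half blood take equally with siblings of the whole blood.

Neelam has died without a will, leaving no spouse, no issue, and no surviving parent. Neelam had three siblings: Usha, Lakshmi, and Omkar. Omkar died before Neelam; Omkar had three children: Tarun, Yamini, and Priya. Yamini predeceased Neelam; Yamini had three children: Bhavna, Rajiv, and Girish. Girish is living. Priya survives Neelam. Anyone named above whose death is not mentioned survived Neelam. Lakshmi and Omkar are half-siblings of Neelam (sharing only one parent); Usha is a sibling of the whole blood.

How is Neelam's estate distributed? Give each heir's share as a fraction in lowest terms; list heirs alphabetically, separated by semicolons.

No spouse, descendants, or parent survives, so the estate passes to Neelam's siblings per stirpes.
Half-blood and whole-blood siblings take equally under the stated rule.
The estate is divided into 3 equal shares of 1/3 among Usha, Lakshmi, Omkar.
Usha is living and takes 1/3.
Lakshmi is living and takes 1/3.
Omkar predeceased; the 1/3 allotted to Omkar's branch passes to Omkar's issue by representation.
The 1/3 is divided into 3 equal shares of 1/9 among Tarun, Yamini, Priya.
Tarun is living and takes 1/9.
Yamini predeceased; the 1/9 allotted to Yamini's branch passes to Yamini's issue by representation.
The 1/9 is divided into 3 equal shares of 1/27 among Bhavna, Rajiv, Girish.
Bhavna is living and takes 1/27.
Rajiv is living and takes 1/27.
Girish is living and takes 1/27.
Priya is living and takes 1/9.

Bhavna 1/27; Girish 1/27; Lakshmi 1/3; Priya 1/9; Rajiv 1/27; Tarun 1/9; Usha 1/3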